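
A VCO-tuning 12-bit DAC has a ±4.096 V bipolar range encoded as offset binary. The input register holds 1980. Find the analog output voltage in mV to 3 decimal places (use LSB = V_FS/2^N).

-136.000 mV

LSB = 8.192 V / 2^12 = 2.000 mV.
V_out = (−4.096) + 1980 × 0.002 V = -0.136 V.
= -136.000 mV.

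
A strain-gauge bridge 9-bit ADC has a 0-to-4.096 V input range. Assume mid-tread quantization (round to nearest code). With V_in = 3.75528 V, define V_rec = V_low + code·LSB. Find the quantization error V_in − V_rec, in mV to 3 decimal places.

3.280 mV

Step size: 4.096 V ÷ 2^9 = 8.000 mV.
Scaled input = 469.4100 LSBs, so code = 469.
Reconstructed: 3.752 V.
V_in − V_rec = 0.00328 V = 3.280 mV.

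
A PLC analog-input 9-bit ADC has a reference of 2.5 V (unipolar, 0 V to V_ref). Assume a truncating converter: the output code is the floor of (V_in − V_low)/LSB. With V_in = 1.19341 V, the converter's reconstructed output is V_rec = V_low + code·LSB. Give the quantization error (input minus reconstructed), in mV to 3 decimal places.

2.004 mV

LSB = 2.5/2^9 = 4.883 mV.
(V_in − V_low)/LSB = (1.19341 − 0)/0.00488281 = 244.4104 → code 244 (floor).
Reconstructed: 1.1914062 V.
Error = 1.19341 − 1.1914062 = 0.00200375 V = 2.004 mV.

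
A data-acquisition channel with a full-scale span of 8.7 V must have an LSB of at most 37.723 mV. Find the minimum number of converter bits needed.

8 bits

Number of steps required ≥ 8.7 V / 37.723 mV = 230.63.
Need 2^N ≥ 230.63; 2^7 = 128, 2^8 = 256.
Minimum N = 8.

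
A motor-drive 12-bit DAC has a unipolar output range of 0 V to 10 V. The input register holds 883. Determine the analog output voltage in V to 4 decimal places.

2.1558 V

LSB = 10 V / 2^12 = 2.441 mV.
V_out = 0 + 883 × 0.00244141 V = 2.15576 V.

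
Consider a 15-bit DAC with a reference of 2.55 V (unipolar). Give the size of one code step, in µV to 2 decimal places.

Full-scale span = 2.55 V.
LSB = 2.55 / 2^15 = 2.55 / 32768 = 7.78198e-05 V = 77.82 µV.

77.82 µV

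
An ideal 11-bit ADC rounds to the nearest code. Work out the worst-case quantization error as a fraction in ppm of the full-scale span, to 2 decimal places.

Rounding → worst-case error = ½ LSB = V_FS/2^12, so 1e+06/4096 = 244.141 ppm of full scale.

244.14 ppm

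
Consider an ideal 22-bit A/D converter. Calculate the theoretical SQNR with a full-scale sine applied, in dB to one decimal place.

134.2 dB

SNR ≈ 6.02·N + 1.76 dB = 6.02·22 + 1.76 = 134.20 dB.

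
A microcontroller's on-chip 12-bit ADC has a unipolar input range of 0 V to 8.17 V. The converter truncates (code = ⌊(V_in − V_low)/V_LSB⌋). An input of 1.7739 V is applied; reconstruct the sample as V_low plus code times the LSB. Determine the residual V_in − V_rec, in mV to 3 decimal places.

0.675 mV

One LSB is 8.17 V / 4096 = 1.995 mV.
Scaled input = 889.3384 LSBs, so code = 889.
Reconstructed: 1.7732251 V.
Error = 1.7739 − 1.7732251 = 0.000674902 V = 0.675 mV.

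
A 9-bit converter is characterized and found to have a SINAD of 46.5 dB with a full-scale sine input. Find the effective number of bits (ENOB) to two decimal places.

ENOB = (SINAD − 1.76) / 6.02 = (46.5 − 1.76)/6.02 = 7.432.

7.43 bits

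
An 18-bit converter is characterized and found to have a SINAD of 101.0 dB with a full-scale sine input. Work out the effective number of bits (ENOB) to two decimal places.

ENOB = (SINAD − 1.76) / 6.02 = (101.0 − 1.76)/6.02 = 16.485.

16.49 bits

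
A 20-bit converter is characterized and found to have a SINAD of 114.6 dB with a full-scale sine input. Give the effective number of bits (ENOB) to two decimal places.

ENOB = (SINAD − 1.76) / 6.02 = (114.6 − 1.76)/6.02 = 18.744.

18.74 bits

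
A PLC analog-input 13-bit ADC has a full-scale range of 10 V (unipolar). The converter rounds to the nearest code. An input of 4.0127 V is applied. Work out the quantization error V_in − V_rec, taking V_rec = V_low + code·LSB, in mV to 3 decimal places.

0.249 mV

One LSB is 10 V / 8192 = 1.221 mV.
Scaled input = 3287.2038 LSBs, so code = 3287.
Code 3287 maps back to 0 + 3287×0.0012207 V = 4.0124512 V.
Error = 4.0127 − 4.0124512 = 0.000248828 V = 0.249 mV.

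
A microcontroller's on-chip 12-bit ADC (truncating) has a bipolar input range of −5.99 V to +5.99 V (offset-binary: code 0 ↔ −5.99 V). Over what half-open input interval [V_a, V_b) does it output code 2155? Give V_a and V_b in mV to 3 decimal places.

[312.954 mV, 315.879 mV)

LSB = 11.98/2^12 = 2.925 mV.
V_a = V_low + 2155·LSB = 0.312954 V; V_b = V_low + 2156·LSB = 0.315879 V.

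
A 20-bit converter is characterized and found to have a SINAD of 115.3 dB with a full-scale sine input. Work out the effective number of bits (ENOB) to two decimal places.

18.86 bits

ENOB = (SINAD − 1.76) / 6.02 = (115.3 − 1.76)/6.02 = 18.860.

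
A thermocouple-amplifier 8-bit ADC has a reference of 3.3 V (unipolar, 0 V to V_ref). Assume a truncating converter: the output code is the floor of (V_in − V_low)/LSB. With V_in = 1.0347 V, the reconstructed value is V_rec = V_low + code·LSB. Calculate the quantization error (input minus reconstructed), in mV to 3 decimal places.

Step size: 3.3 V ÷ 2^8 = 12.891 mV.
Scaled input = 80.2676 LSBs, so code = 80.
Code 80 maps back to 0 + 80×0.0128906 V = 1.03125 V.
Error = 1.0347 − 1.03125 = 0.00345 V = 3.450 mV.

3.450 mV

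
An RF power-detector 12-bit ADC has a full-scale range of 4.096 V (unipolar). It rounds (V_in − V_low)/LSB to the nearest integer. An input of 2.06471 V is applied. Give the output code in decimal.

code 2065

LSB = 4.096 V / 4096 = 1.000 mV.
(2.06471 − 0) / 0.001 = 2064.710 LSBs.
Round → code 2065.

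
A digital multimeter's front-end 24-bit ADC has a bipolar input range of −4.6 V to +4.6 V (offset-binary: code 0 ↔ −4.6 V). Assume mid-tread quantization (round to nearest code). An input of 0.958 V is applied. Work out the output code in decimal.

With 16777216 levels over 9.2 V, one step is 0.55 µV.
(V_in − V_low)/LSB = (0.958 − (−4.6)) / 5.48363e-07 = 10135626.797.
Round → code 10135627.

code 10135627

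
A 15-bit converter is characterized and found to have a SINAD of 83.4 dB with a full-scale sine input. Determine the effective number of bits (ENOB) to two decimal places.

ENOB = (SINAD − 1.76) / 6.02 = (83.4 − 1.76)/6.02 = 13.561.

13.56 bits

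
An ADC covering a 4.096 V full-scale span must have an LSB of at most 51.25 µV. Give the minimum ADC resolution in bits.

17 bits

Number of steps required ≥ 4.096 V / 51.25 µV = 79921.95.
Need 2^N ≥ 79921.95; 2^16 = 65536, 2^17 = 131072.
Minimum N = 17.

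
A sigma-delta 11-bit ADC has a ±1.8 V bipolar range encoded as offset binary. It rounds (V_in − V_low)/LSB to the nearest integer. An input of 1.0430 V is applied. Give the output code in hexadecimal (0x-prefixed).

code 0x651 (decimal 1617)

LSB = 3.6 V / 2048 = 1.758 mV.
Input sits at 1617.351 steps above V_low.
round(1617.351) = 1617.
In hexadecimal (0x-prefixed): 0x651.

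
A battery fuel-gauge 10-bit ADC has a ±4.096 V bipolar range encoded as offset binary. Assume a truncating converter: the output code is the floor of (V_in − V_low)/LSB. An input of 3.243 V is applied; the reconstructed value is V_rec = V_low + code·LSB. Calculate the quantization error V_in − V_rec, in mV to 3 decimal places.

LSB = 8.192/2^10 = 8.000 mV.
(3.243 − (−4.096))/0.008 = 917.3750; ⌊·⌋ gives code 917.
Reconstructed: 3.24 V.
Difference: 0.003 V → 3.000 mV.

3.000 mV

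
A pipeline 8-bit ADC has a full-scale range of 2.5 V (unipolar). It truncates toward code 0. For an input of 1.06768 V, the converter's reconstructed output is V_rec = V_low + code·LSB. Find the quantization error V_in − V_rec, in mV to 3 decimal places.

Step size: 2.5 V ÷ 2^8 = 9.766 mV.
(1.06768 − 0)/0.00976562 = 109.3304; ⌊·⌋ gives code 109.
Code 109 maps back to 0 + 109×0.00976562 V = 1.0644531 V.
V_in − V_rec = 0.00322688 V = 3.227 mV.

3.227 mV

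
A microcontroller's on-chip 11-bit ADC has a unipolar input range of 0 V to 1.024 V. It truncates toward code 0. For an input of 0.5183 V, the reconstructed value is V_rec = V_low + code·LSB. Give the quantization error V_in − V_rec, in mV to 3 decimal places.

Step size: 1.024 V ÷ 2^11 = 0.500 mV.
(0.5183 − 0)/0.0005 = 1036.6000; ⌊·⌋ gives code 1036.
V_rec = 0 + 1036·0.0005 = 0.518 V.
V_in − V_rec = 0.0003 V = 0.300 mV.

0.300 mV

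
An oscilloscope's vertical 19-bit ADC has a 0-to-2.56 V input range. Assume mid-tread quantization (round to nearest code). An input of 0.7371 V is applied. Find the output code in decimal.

With 524288 levels over 2.56 V, one step is 4.88 µV.
(0.7371 − 0) / 4.88281e-06 = 150958.080 LSBs.
round(150958.080) = 150958.

code 150958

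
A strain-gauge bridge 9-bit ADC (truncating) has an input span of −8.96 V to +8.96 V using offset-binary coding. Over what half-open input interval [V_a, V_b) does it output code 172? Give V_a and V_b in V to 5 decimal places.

LSB = 17.92/2^9 = 35.000 mV.
V_a = V_low + 172·LSB = -2.94 V; V_b = V_low + 173·LSB = -2.905 V.

[-2.94000 V, -2.90500 V)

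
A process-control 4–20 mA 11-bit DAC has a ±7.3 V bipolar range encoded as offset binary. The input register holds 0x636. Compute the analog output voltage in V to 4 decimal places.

4.0350 V

LSB = 14.6 V / 2^11 = 7.129 mV.
Code 0x636 = 1590 decimal.
V_out = (−7.3) + 1590 × 0.00712891 V = 4.03496 V.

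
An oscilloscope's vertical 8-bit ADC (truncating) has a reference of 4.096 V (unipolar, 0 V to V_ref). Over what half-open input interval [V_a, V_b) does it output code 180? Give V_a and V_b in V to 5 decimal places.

LSB = 4.096/2^8 = 16.000 mV.
V_a = V_low + 180·LSB = 2.88 V; V_b = V_low + 181·LSB = 2.896 V.

[2.88000 V, 2.89600 V)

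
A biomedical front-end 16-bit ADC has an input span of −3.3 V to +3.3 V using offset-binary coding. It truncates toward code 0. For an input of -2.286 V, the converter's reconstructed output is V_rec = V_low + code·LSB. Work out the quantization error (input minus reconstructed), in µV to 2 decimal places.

71.78 µV

Step size: 6.6 V ÷ 2^16 = 100.71 µV.
Scaled input = 10068.7127 LSBs, so code = 10068.
Reconstructed: -2.2860718 V.
Error = -2.286 − (−2.2860718) = 7.17773e-05 V = 71.78 µV.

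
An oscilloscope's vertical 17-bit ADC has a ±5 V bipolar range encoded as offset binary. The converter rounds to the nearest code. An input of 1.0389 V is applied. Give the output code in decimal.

code 79153

LSB = 10 V / 131072 = 76.29 µV.
Input sits at 79153.070 steps above V_low.
round(79153.070) = 79153.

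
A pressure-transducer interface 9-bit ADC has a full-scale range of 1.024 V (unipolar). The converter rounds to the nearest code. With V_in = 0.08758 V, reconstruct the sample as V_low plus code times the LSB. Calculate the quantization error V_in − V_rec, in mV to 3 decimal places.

-0.420 mV

One LSB is 1.024 V / 512 = 2.000 mV.
(V_in − V_low)/LSB = (0.08758 − 0)/0.002 = 43.7900 → code 44 (round).
Code 44 maps back to 0 + 44×0.002 V = 0.088 V.
Difference: -0.00042 V → -0.420 mV.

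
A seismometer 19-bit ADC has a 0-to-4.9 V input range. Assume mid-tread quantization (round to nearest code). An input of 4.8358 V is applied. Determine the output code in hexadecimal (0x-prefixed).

code 0x7E52B (decimal 517419)

LSB = 4.9 V / 524288 = 9.35 µV.
(4.8358 − 0) / 9.34601e-06 = 517418.757 LSBs.
So the output code is 517419.
In hexadecimal (0x-prefixed): 0x7E52B.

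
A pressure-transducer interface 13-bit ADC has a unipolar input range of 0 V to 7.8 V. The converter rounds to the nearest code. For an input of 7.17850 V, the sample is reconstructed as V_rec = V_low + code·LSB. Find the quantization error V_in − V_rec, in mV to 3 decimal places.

0.253 mV

One LSB is 7.8 V / 8192 = 0.952 mV.
(V_in − V_low)/LSB = (7.17850 − 0)/0.000952148 = 7539.2656 → code 7539 (round).
V_rec = 0 + 7539·0.000952148 = 7.1782471 V.
Difference: 0.00025293 V → 0.253 mV.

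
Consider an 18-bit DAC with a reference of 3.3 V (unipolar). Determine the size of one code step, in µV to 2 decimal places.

12.59 µV

Full-scale span = 3.3 V.
LSB = 3.3 / 2^18 = 3.3 / 262144 = 1.25885e-05 V = 12.59 µV.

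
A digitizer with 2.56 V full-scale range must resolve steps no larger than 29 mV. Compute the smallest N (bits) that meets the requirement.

7 bits

Number of steps required ≥ 2.56 V / 29 mV = 88.28.
Need 2^N ≥ 88.28; 2^6 = 64, 2^7 = 128.
Minimum N = 7.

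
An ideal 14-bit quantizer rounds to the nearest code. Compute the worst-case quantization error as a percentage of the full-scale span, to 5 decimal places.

Rounding → worst-case error = ½ LSB = V_FS/2^15, so 100/32768 = 0.00305176 % of full scale.

0.00305 %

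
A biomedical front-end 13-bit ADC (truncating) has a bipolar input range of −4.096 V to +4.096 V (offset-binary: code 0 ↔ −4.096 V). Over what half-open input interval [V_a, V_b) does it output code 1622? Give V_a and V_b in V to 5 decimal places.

LSB = 8.192/2^13 = 1.000 mV.
V_a = V_low + 1622·LSB = -2.474 V; V_b = V_low + 1623·LSB = -2.473 V.

[-2.47400 V, -2.47300 V)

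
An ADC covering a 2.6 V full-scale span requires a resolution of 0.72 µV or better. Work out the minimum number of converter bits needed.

Number of steps required ≥ 2.6 V / 0.72 µV = 3611111.11.
Need 2^N ≥ 3611111.11; 2^21 = 2097152, 2^22 = 4194304.
Minimum N = 22.

22 bits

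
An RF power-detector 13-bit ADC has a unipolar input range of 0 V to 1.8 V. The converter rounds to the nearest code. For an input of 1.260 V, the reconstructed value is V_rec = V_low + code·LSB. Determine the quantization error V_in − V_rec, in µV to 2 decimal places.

87.89 µV

Step size: 1.8 V ÷ 2^13 = 219.73 µV.
Scaled input = 5734.4000 LSBs, so code = 5734.
V_rec = 0 + 5734·0.000219727 = 1.2599121 V.
V_in − V_rec = 8.78906e-05 V = 87.89 µV.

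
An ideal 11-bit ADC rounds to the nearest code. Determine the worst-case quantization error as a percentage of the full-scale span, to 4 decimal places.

0.0244 %

Rounding → worst-case error = ½ LSB = V_FS/2^12, so 100/4096 = 0.0244141 % of full scale.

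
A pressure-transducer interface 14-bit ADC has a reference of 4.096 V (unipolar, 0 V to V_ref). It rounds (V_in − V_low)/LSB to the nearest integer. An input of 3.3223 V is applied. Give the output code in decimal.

With 16384 levels over 4.096 V, one step is 250.00 µV.
(3.3223 − 0) / 0.00025 = 13289.200 LSBs.
round(13289.200) = 13289.

code 13289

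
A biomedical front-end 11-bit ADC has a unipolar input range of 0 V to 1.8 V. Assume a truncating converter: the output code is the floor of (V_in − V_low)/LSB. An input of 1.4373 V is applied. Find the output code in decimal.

code 1635

With 2048 levels over 1.8 V, one step is 0.879 mV.
(V_in − V_low)/LSB = (1.4373 − 0) / 0.000878906 = 1635.328.
Floor → code 1635.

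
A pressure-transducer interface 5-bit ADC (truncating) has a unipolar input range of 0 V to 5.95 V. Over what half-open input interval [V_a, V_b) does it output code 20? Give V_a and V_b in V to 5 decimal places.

LSB = 5.95/2^5 = 185.938 mV.
V_a = V_low + 20·LSB = 3.71875 V; V_b = V_low + 21·LSB = 3.90469 V.

[3.71875 V, 3.90469 V)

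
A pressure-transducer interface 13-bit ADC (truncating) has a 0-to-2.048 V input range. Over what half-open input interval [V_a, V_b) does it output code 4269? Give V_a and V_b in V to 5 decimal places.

[1.06725 V, 1.06750 V)

LSB = 2.048/2^13 = 250.00 µV.
V_a = V_low + 4269·LSB = 1.06725 V; V_b = V_low + 4270·LSB = 1.0675 V.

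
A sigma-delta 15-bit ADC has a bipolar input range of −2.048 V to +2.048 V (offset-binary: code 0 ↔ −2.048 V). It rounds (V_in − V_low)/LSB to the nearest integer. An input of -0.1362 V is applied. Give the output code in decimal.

With 32768 levels over 4.096 V, one step is 125.00 µV.
Input sits at 15294.400 steps above V_low.
So the output code is 15294.

code 15294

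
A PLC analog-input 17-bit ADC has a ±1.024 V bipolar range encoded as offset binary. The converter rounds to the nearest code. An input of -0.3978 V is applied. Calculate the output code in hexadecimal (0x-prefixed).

code 0x9C8D (decimal 40077)

Full-scale span = 2.048 V; LSB = 2.048/2^17 = 15.62 µV.
(-0.3978 − (−1.024)) / 1.5625e-05 = 40076.800 LSBs.
Round → code 40077.
In hexadecimal (0x-prefixed): 0x9C8D.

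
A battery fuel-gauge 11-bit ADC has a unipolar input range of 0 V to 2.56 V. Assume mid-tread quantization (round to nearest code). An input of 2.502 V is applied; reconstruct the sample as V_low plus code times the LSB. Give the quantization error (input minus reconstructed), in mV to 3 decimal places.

One LSB is 2.56 V / 2048 = 1.250 mV.
(V_in − V_low)/LSB = (2.502 − 0)/0.00125 = 2001.6000 → code 2002 (round).
Reconstructed: 2.5025 V.
V_in − V_rec = -0.0005 V = -0.500 mV.

-0.500 mV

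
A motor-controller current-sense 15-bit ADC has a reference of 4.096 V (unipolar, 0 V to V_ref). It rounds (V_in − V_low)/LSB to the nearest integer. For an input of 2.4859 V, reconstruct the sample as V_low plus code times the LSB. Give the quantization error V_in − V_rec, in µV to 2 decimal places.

25.00 µV

Step size: 4.096 V ÷ 2^15 = 125.00 µV.
(2.4859 − 0)/0.000125 = 19887.2000; round gives code 19887.
Code 19887 maps back to 0 + 19887×0.000125 V = 2.485875 V.
Error = 2.4859 − 2.485875 = 2.5e-05 V = 25.00 µV.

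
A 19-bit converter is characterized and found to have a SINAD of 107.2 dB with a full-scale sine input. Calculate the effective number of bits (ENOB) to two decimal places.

17.51 bits

ENOB = (SINAD − 1.76) / 6.02 = (107.2 − 1.76)/6.02 = 17.515.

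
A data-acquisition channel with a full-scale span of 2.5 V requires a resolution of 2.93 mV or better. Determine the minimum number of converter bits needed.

10 bits

Number of steps required ≥ 2.5 V / 2.93 mV = 853.24.
Need 2^N ≥ 853.24; 2^9 = 512, 2^10 = 1024.
Minimum N = 10.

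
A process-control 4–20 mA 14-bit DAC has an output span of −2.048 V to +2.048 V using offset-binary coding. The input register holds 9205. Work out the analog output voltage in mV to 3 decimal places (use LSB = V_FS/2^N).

LSB = 4.096 V / 2^14 = 250.00 µV.
V_out = (−2.048) + 9205 × 0.00025 V = 0.25325 V.
= 253.250 mV.

253.250 mV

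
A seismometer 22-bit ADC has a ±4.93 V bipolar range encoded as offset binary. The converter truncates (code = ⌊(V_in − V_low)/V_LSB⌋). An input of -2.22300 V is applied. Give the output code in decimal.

With 4194304 levels over 9.86 V, one step is 2.35 µV.
(V_in − V_low)/LSB = (-2.22300 − (−4.93)) / 2.35081e-06 = 1151519.364.
Floor → code 1151519.

code 1151519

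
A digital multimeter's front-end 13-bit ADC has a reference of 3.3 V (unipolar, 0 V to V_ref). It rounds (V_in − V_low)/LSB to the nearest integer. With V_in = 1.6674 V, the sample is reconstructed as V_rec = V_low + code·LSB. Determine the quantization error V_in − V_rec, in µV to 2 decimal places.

LSB = 3.3/2^13 = 402.83 µV.
(1.6674 − 0)/0.000402832 = 4139.1942; round gives code 4139.
V_rec = 0 + 4139·0.000402832 = 1.6673218 V.
Difference: 7.82227e-05 V → 78.22 µV.

78.22 µV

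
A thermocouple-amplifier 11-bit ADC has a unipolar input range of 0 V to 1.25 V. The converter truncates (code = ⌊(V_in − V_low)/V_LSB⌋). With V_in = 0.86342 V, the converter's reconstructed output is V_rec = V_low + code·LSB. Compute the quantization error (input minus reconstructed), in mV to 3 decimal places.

0.383 mV

One LSB is 1.25 V / 2048 = 0.610 mV.
(V_in − V_low)/LSB = (0.86342 − 0)/0.000610352 = 1414.6273 → code 1414 (floor).
V_rec = 0 + 1414·0.000610352 = 0.86303711 V.
V_in − V_rec = 0.000382891 V = 0.383 mV.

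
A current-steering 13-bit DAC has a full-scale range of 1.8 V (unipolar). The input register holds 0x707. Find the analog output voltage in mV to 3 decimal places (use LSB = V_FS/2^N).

395.288 mV

LSB = 1.8 V / 2^13 = 219.73 µV.
Code 0x707 = 1799 decimal.
V_out = 0 + 1799 × 0.000219727 V = 0.395288 V.
= 395.288 mV.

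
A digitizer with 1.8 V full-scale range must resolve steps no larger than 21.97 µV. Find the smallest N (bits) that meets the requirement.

Number of steps required ≥ 1.8 V / 21.97 µV = 81929.90.
Need 2^N ≥ 81929.90; 2^16 = 65536, 2^17 = 131072.
Minimum N = 17.

17 bits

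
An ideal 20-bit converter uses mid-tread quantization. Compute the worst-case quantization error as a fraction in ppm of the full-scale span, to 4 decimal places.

0.4768 ppm

Rounding → worst-case error = ½ LSB = V_FS/2^21, so 1e+06/2097152 = 0.476837 ppm of full scale.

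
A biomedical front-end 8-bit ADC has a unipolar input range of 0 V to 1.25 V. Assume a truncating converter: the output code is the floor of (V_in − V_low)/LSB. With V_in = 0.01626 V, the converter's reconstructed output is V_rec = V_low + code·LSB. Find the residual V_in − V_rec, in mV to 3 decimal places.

1.612 mV

Step size: 1.25 V ÷ 2^8 = 4.883 mV.
(V_in − V_low)/LSB = (0.01626 − 0)/0.00488281 = 3.3300 → code 3 (floor).
Code 3 maps back to 0 + 3×0.00488281 V = 0.014648438 V.
Difference: 0.00161156 V → 1.612 mV.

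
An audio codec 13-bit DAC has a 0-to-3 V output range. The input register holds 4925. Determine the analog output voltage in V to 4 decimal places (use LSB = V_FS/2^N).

1.8036 V

LSB = 3 V / 2^13 = 366.21 µV.
V_out = 0 + 4925 × 0.000366211 V = 1.80359 V.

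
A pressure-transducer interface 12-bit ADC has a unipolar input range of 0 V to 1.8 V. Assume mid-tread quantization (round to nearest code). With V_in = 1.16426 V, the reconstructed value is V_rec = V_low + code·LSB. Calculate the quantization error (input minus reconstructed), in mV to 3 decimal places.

One LSB is 1.8 V / 4096 = 439.45 µV.
(V_in − V_low)/LSB = (1.16426 − 0)/0.000439453 = 2649.3383 → code 2649 (round).
Reconstructed: 1.1641113 V.
Difference: 0.000148672 V → 0.149 mV.

0.149 mV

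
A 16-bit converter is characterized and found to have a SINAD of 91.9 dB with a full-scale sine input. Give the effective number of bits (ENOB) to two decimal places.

14.97 bits

ENOB = (SINAD − 1.76) / 6.02 = (91.9 − 1.76)/6.02 = 14.973.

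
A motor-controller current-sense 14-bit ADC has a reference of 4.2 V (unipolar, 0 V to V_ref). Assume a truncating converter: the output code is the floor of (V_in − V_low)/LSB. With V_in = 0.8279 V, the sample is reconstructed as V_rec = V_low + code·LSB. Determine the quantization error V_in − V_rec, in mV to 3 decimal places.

0.153 mV

Step size: 4.2 V ÷ 2^14 = 256.35 µV.
Scaled input = 3229.5985 LSBs, so code = 3229.
Code 3229 maps back to 0 + 3229×0.000256348 V = 0.82774658 V.
Difference: 0.000153418 V → 0.153 mV.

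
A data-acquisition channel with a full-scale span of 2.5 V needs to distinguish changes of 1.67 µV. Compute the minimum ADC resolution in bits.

21 bits

Number of steps required ≥ 2.5 V / 1.67 µV = 1497005.99.
Need 2^N ≥ 1497005.99; 2^20 = 1048576, 2^21 = 2097152.
Minimum N = 21.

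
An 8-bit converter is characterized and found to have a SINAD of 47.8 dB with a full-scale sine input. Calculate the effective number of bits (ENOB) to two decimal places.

ENOB = (SINAD − 1.76) / 6.02 = (47.8 − 1.76)/6.02 = 7.648.

7.65 bits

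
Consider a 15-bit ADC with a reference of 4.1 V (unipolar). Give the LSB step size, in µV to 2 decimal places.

125.12 µV

Full-scale span = 4.1 V.
LSB = 4.1 / 2^15 = 4.1 / 32768 = 0.000125122 V = 125.12 µV.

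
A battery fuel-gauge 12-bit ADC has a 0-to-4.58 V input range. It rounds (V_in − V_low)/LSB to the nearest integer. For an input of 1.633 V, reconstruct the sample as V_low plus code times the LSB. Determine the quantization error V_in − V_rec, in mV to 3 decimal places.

One LSB is 4.58 V / 4096 = 1.118 mV.
Scaled input = 1460.4297 LSBs, so code = 1460.
V_rec = 0 + 1460·0.00111816 = 1.6325195 V.
Difference: 0.000480469 V → 0.480 mV.

0.480 mV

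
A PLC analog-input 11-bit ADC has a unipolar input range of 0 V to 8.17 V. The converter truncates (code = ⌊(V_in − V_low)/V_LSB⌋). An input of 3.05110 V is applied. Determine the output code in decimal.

code 764

With 2048 levels over 8.17 V, one step is 3.989 mV.
(V_in − V_low)/LSB = (3.05110 − 0) / 0.00398926 = 764.829.
⌊·⌋(764.829) = 764.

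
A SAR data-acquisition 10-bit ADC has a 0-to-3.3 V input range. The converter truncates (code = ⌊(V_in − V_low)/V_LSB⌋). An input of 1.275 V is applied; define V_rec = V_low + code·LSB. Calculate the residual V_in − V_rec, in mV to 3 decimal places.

LSB = 3.3/2^10 = 3.223 mV.
Scaled input = 395.6364 LSBs, so code = 395.
V_rec = 0 + 395·0.00322266 = 1.2729492 V.
Difference: 0.00205078 V → 2.051 mV.

2.051 mV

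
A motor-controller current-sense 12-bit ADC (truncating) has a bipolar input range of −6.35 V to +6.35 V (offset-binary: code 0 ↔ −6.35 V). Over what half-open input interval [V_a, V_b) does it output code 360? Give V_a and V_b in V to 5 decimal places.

LSB = 12.7/2^12 = 3.101 mV.
V_a = V_low + 360·LSB = -5.23379 V; V_b = V_low + 361·LSB = -5.23069 V.

[-5.23379 V, -5.23069 V)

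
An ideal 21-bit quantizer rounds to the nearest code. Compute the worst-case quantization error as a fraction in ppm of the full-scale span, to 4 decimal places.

Rounding → worst-case error = ½ LSB = V_FS/2^22, so 1e+06/4194304 = 0.238419 ppm of full scale.

0.2384 ppm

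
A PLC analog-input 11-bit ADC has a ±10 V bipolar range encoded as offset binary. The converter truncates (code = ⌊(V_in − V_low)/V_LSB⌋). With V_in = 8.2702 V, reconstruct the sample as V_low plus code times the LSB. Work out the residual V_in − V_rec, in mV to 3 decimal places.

8.481 mV

One LSB is 20 V / 2048 = 9.766 mV.
Scaled input = 1870.8685 LSBs, so code = 1870.
Reconstructed: 8.2617188 V.
Error = 8.2702 − 8.2617188 = 0.00848125 V = 8.481 mV.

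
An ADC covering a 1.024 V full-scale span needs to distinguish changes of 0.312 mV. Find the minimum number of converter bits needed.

12 bits

Number of steps required ≥ 1.024 V / 0.312 mV = 3282.05.
Need 2^N ≥ 3282.05; 2^11 = 2048, 2^12 = 4096.
Minimum N = 12.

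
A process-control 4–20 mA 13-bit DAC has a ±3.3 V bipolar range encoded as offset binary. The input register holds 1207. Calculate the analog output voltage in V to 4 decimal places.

LSB = 6.6 V / 2^13 = 0.806 mV.
V_out = (−3.3) + 1207 × 0.000805664 V = -2.32756 V.

-2.3276 V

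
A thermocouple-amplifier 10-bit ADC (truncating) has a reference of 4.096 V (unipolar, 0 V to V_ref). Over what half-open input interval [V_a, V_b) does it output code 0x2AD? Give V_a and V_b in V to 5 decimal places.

LSB = 4.096/2^10 = 4.000 mV.
Code 0x2AD = 685 decimal.
V_a = V_low + 685·LSB = 2.74 V; V_b = V_low + 686·LSB = 2.744 V.

[2.74000 V, 2.74400 V)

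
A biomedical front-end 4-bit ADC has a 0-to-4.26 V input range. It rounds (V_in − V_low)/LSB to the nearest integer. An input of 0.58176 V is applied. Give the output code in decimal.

Full-scale span = 4.26 V; LSB = 4.26/2^4 = 266.250 mV.
(V_in − V_low)/LSB = (0.58176 − 0) / 0.26625 = 2.185.
Round → code 2.

code 2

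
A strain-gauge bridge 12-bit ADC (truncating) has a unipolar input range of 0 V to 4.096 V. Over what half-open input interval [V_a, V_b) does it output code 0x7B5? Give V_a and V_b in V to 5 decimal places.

[1.97300 V, 1.97400 V)

LSB = 4.096/2^12 = 1.000 mV.
Code 0x7B5 = 1973 decimal.
V_a = V_low + 1973·LSB = 1.973 V; V_b = V_low + 1974·LSB = 1.974 V.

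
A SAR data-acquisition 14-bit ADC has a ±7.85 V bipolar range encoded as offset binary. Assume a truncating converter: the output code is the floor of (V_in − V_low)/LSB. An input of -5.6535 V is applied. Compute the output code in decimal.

code 2292

With 16384 levels over 15.7 V, one step is 0.958 mV.
Input sits at 2292.195 steps above V_low.
So the output code is 2292.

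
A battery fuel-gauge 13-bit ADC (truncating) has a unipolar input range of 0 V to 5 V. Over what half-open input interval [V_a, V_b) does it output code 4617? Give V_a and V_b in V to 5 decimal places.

LSB = 5/2^13 = 0.610 mV.
V_a = V_low + 4617·LSB = 2.81799 V; V_b = V_low + 4618·LSB = 2.8186 V.

[2.81799 V, 2.81860 V)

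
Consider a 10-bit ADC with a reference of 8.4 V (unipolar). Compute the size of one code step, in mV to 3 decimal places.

Full-scale span = 8.4 V.
LSB = 8.4 / 2^10 = 8.4 / 1024 = 0.00820313 V = 8.203 mV.

8.203 mV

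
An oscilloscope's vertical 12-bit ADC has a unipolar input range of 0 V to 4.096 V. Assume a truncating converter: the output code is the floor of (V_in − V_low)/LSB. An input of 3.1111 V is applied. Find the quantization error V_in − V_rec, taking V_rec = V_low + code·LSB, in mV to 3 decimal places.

LSB = 4.096/2^12 = 1.000 mV.
Scaled input = 3111.1000 LSBs, so code = 3111.
V_rec = 0 + 3111·0.001 = 3.111 V.
Error = 3.1111 − 3.111 = 0.0001 V = 0.100 mV.

0.100 mV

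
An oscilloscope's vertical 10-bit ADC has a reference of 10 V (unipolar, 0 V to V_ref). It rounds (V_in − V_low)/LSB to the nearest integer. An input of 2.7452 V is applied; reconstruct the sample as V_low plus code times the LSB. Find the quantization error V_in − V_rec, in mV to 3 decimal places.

1.059 mV

One LSB is 10 V / 1024 = 9.766 mV.
(2.7452 − 0)/0.00976562 = 281.1085; round gives code 281.
V_rec = 0 + 281·0.00976562 = 2.7441406 V.
V_in − V_rec = 0.00105937 V = 1.059 mV.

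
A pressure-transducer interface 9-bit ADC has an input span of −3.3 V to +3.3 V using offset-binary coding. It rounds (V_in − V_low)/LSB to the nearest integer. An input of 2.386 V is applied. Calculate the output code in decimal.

code 441

LSB = 6.6 V / 512 = 12.891 mV.
(V_in − V_low)/LSB = (2.386 − (−3.3)) / 0.0128906 = 441.096.
round(441.096) = 441.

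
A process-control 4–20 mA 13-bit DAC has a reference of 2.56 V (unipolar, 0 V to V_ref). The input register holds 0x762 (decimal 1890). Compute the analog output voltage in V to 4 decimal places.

LSB = 2.56 V / 2^13 = 312.50 µV.
Code 0x762 = 1890 decimal.
V_out = 0 + 1890 × 0.0003125 V = 0.590625 V.

0.5906 V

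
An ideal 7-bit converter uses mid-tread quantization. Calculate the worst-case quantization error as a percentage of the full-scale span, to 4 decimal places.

0.3906 %

Rounding → worst-case error = ½ LSB = V_FS/2^8, so 100/256 = 0.390625 % of full scale.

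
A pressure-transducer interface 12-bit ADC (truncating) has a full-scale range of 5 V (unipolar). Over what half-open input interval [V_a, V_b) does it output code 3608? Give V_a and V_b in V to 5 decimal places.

[4.40430 V, 4.40552 V)

LSB = 5/2^12 = 1.221 mV.
V_a = V_low + 3608·LSB = 4.4043 V; V_b = V_low + 3609·LSB = 4.40552 V.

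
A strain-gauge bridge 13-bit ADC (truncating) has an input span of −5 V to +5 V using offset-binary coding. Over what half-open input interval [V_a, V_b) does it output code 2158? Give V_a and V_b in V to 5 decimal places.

LSB = 10/2^13 = 1.221 mV.
V_a = V_low + 2158·LSB = -2.36572 V; V_b = V_low + 2159·LSB = -2.3645 V.

[-2.36572 V, -2.36450 V)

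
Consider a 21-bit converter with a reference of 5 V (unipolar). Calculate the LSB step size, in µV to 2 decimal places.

Full-scale span = 5 V.
LSB = 5 / 2^21 = 5 / 2097152 = 2.38419e-06 V = 2.38 µV.

2.38 µV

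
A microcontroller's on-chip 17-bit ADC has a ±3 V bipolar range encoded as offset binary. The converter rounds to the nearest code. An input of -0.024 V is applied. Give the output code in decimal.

code 65012

LSB = 6 V / 131072 = 45.78 µV.
Input sits at 65011.712 steps above V_low.
So the output code is 65012.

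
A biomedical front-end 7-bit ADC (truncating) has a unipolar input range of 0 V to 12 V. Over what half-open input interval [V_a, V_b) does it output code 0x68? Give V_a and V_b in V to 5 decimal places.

[9.75000 V, 9.84375 V)

LSB = 12/2^7 = 93.750 mV.
Code 0x68 = 104 decimal.
V_a = V_low + 104·LSB = 9.75 V; V_b = V_low + 105·LSB = 9.84375 V.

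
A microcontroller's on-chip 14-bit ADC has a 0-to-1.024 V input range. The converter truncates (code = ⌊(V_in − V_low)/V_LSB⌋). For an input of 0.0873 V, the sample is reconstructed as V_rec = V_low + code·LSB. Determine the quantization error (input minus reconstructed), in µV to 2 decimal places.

LSB = 1.024/2^14 = 62.50 µV.
(V_in − V_low)/LSB = (0.0873 − 0)/6.25e-05 = 1396.8000 → code 1396 (floor).
V_rec = 0 + 1396·6.25e-05 = 0.08725 V.
Error = 0.0873 − 0.08725 = 5e-05 V = 50.00 µV.

50.00 µV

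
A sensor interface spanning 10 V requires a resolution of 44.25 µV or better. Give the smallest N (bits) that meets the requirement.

18 bits

Number of steps required ≥ 10 V / 44.25 µV = 225988.70.
Need 2^N ≥ 225988.70; 2^17 = 131072, 2^18 = 262144.
Minimum N = 18.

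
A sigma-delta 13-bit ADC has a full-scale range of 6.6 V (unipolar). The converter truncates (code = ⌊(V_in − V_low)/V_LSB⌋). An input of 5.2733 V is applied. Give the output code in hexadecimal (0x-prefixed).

With 8192 levels over 6.6 V, one step is 0.806 mV.
Input sits at 6545.284 steps above V_low.
⌊·⌋(6545.284) = 6545.
In hexadecimal (0x-prefixed): 0x1991.

code 0x1991 (decimal 6545)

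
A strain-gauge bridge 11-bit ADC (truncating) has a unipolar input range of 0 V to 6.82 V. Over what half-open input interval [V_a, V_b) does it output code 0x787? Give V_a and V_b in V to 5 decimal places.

[6.41706 V, 6.42039 V)

LSB = 6.82/2^11 = 3.330 mV.
Code 0x787 = 1927 decimal.
V_a = V_low + 1927·LSB = 6.41706 V; V_b = V_low + 1928·LSB = 6.42039 V.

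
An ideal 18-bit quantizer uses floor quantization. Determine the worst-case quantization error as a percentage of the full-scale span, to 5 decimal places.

0.00038 %

Truncating → worst-case error = 1 LSB = V_FS/2^18, so 100/262144 = 0.00038147 % of full scale.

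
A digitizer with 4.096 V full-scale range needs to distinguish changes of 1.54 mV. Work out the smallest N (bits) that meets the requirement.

Number of steps required ≥ 4.096 V / 1.54 mV = 2659.74.
Need 2^N ≥ 2659.74; 2^11 = 2048, 2^12 = 4096.
Minimum N = 12.

12 bits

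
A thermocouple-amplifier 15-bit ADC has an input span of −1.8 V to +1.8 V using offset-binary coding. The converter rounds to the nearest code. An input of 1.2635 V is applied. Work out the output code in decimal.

code 27885

LSB = 3.6 V / 32768 = 109.86 µV.
Input sits at 27884.658 steps above V_low.
So the output code is 27885.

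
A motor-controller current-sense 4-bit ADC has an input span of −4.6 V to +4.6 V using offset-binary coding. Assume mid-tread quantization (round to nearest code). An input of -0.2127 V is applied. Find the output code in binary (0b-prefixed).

Full-scale span = 9.2 V; LSB = 9.2/2^4 = 0.5750 V.
(-0.2127 − (−4.6)) / 0.575 = 7.630 LSBs.
So the output code is 8.
In binary (0b-prefixed): 0b1000.

code 0b1000 (decimal 8)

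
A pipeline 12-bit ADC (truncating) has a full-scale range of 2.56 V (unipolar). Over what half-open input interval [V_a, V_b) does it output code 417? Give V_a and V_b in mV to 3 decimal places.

LSB = 2.56/2^12 = 0.625 mV.
V_a = V_low + 417·LSB = 0.260625 V; V_b = V_low + 418·LSB = 0.26125 V.

[260.625 mV, 261.250 mV)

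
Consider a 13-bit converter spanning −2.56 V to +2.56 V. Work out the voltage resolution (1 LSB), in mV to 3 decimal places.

0.625 mV

Full-scale span = 5.12 V.
LSB = 5.12 / 2^13 = 5.12 / 8192 = 0.000625 V = 0.625 mV.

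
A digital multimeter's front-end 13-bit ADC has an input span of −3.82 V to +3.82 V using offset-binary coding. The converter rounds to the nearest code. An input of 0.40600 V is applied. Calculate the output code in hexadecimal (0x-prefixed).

code 0x11B3 (decimal 4531)

LSB = 7.64 V / 8192 = 0.933 mV.
(V_in − V_low)/LSB = (0.40600 − (−3.82)) / 0.000932617 = 4531.334.
So the output code is 4531.
In hexadecimal (0x-prefixed): 0x11B3.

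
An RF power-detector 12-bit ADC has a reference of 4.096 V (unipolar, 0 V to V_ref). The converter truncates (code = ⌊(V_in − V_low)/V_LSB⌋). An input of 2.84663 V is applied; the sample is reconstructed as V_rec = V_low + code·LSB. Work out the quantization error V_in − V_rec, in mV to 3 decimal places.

0.630 mV

One LSB is 4.096 V / 4096 = 1.000 mV.
(2.84663 − 0)/0.001 = 2846.6300; ⌊·⌋ gives code 2846.
Code 2846 maps back to 0 + 2846×0.001 V = 2.846 V.
Difference: 0.00063 V → 0.630 mV.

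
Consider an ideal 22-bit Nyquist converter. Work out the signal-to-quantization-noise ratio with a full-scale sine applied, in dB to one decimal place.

134.2 dB

SNR ≈ 6.02·N + 1.76 dB = 6.02·22 + 1.76 = 134.20 dB.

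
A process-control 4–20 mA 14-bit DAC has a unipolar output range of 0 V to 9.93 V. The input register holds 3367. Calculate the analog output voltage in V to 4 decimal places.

LSB = 9.93 V / 2^14 = 0.606 mV.
V_out = 0 + 3367 × 0.000606079 V = 2.04067 V.

2.0407 V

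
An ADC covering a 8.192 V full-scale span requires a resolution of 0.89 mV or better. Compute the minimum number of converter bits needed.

14 bits

Number of steps required ≥ 8.192 V / 0.89 mV = 9204.49.
Need 2^N ≥ 9204.49; 2^13 = 8192, 2^14 = 16384.
Minimum N = 14.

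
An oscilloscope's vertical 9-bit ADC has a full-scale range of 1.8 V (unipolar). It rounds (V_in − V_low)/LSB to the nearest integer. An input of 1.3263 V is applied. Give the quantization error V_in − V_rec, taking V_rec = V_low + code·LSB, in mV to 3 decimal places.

LSB = 1.8/2^9 = 3.516 mV.
(1.3263 − 0)/0.00351563 = 377.2587; round gives code 377.
Code 377 maps back to 0 + 377×0.00351563 V = 1.3253906 V.
V_in − V_rec = 0.000909375 V = 0.909 mV.

0.909 mV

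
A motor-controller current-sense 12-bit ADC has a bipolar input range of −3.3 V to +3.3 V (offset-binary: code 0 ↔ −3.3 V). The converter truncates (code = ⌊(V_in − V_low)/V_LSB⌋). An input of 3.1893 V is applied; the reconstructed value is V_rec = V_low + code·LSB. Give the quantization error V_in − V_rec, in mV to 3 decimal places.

0.482 mV

LSB = 6.6/2^12 = 1.611 mV.
(V_in − V_low)/LSB = (3.1893 − (−3.3))/0.00161133 = 4027.2989 → code 4027 (floor).
Code 4027 maps back to (−3.3) + 4027×0.00161133 V = 3.1888184 V.
V_in − V_rec = 0.000481641 V = 0.482 mV.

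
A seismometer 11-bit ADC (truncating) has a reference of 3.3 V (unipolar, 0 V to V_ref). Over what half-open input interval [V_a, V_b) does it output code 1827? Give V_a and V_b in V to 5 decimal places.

LSB = 3.3/2^11 = 1.611 mV.
V_a = V_low + 1827·LSB = 2.9439 V; V_b = V_low + 1828·LSB = 2.94551 V.

[2.94390 V, 2.94551 V)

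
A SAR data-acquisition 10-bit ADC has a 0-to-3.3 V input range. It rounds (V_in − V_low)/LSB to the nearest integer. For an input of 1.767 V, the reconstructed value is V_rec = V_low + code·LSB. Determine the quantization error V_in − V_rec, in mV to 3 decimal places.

0.984 mV

LSB = 3.3/2^10 = 3.223 mV.
Scaled input = 548.3055 LSBs, so code = 548.
V_rec = 0 + 548·0.00322266 = 1.7660156 V.
V_in − V_rec = 0.000984375 V = 0.984 mV.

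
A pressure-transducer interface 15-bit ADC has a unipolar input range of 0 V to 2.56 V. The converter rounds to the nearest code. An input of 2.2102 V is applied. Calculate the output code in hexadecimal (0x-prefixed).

code 0x6E83 (decimal 28291)

With 32768 levels over 2.56 V, one step is 78.12 µV.
(2.2102 − 0) / 7.8125e-05 = 28290.560 LSBs.
Round → code 28291.
In hexadecimal (0x-prefixed): 0x6E83.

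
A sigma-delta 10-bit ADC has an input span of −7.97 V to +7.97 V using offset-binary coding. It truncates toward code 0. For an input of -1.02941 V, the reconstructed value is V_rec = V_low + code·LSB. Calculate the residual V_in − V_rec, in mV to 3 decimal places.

13.539 mV

LSB = 15.94/2^10 = 15.566 mV.
Scaled input = 445.8698 LSBs, so code = 445.
Code 445 maps back to (−7.97) + 445×0.0155664 V = -1.0429492 V.
Difference: 0.0135392 V → 13.539 mV.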